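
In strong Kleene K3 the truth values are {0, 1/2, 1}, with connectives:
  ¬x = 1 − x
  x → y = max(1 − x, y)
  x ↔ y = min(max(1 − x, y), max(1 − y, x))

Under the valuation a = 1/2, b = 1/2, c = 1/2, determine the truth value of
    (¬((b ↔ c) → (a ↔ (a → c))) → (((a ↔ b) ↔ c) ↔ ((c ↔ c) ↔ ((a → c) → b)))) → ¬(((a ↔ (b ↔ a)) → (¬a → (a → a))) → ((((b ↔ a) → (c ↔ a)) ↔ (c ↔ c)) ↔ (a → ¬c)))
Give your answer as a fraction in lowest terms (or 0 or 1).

1/2

b ↔ c = 1/2 ↔ 1/2 = 1/2
a → c = 1/2 → 1/2 = 1/2
a ↔ (a → c) = 1/2 ↔ 1/2 = 1/2
(b ↔ c) → (a ↔ (a → c)) = 1/2 → 1/2 = 1/2
¬((b ↔ c) → (a ↔ (a → c))) = ¬1/2 = 1/2
a ↔ b = 1/2 ↔ 1/2 = 1/2
(a ↔ b) ↔ c = 1/2 ↔ 1/2 = 1/2
c ↔ c = 1/2 ↔ 1/2 = 1/2
a → c = 1/2 → 1/2 = 1/2
(a → c) → b = 1/2 → 1/2 = 1/2
(c ↔ c) ↔ ((a → c) → b) = 1/2 ↔ 1/2 = 1/2
((a ↔ b) ↔ c) ↔ ((c ↔ c) ↔ ((a → c) → b)) = 1/2 ↔ 1/2 = 1/2
¬((b ↔ c) → (a ↔ (a → c))) → (((a ↔ b) ↔ c) ↔ ((c ↔ c) ↔ ((a → c) → b))) = 1/2 → 1/2 = 1/2
b ↔ a = 1/2 ↔ 1/2 = 1/2
a ↔ (b ↔ a) = 1/2 ↔ 1/2 = 1/2
¬a = ¬1/2 = 1/2
a → a = 1/2 → 1/2 = 1/2
¬a → (a → a) = 1/2 → 1/2 = 1/2
(a ↔ (b ↔ a)) → (¬a → (a → a)) = 1/2 → 1/2 = 1/2
b ↔ a = 1/2 ↔ 1/2 = 1/2
c ↔ a = 1/2 ↔ 1/2 = 1/2
(b ↔ a) → (c ↔ a) = 1/2 → 1/2 = 1/2
c ↔ c = 1/2 ↔ 1/2 = 1/2
((b ↔ a) → (c ↔ a)) ↔ (c ↔ c) = 1/2 ↔ 1/2 = 1/2
¬c = ¬1/2 = 1/2
a → ¬c = 1/2 → 1/2 = 1/2
(((b ↔ a) → (c ↔ a)) ↔ (c ↔ c)) ↔ (a → ¬c) = 1/2 ↔ 1/2 = 1/2
((a ↔ (b ↔ a)) → (¬a → (a → a))) → ((((b ↔ a) → (c ↔ a)) ↔ (c ↔ c)) ↔ (a → ¬c)) = 1/2 → 1/2 = 1/2
¬(((a ↔ (b ↔ a)) → (¬a → (a → a))) → ((((b ↔ a) → (c ↔ a)) ↔ (c ↔ c)) ↔ (a → ¬c))) = ¬1/2 = 1/2
(¬((b ↔ c) → (a ↔ (a → c))) → (((a ↔ b) ↔ c) ↔ ((c ↔ c) ↔ ((a → c) → b)))) → ¬(((a ↔ (b ↔ a)) → (¬a → (a → a))) → ((((b ↔ a) → (c ↔ a)) ↔ (c ↔ c)) ↔ (a → ¬c))) = 1/2 → 1/2 = 1/2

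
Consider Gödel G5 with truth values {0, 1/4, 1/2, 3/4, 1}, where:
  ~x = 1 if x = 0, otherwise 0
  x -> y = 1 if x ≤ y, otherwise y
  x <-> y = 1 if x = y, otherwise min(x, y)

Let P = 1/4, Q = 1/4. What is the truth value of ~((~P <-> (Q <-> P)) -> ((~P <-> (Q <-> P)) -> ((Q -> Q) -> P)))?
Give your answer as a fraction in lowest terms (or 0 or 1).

0

~P = ~1/4 = 0
Q <-> P = 1/4 <-> 1/4 = 1
~P <-> (Q <-> P) = 0 <-> 1 = 0
~P = ~1/4 = 0
Q <-> P = 1/4 <-> 1/4 = 1
~P <-> (Q <-> P) = 0 <-> 1 = 0
Q -> Q = 1/4 -> 1/4 = 1
(Q -> Q) -> P = 1 -> 1/4 = 1/4
(~P <-> (Q <-> P)) -> ((Q -> Q) -> P) = 0 -> 1/4 = 1
(~P <-> (Q <-> P)) -> ((~P <-> (Q <-> P)) -> ((Q -> Q) -> P)) = 0 -> 1 = 1
~((~P <-> (Q <-> P)) -> ((~P <-> (Q <-> P)) -> ((Q -> Q) -> P))) = ~1 = 0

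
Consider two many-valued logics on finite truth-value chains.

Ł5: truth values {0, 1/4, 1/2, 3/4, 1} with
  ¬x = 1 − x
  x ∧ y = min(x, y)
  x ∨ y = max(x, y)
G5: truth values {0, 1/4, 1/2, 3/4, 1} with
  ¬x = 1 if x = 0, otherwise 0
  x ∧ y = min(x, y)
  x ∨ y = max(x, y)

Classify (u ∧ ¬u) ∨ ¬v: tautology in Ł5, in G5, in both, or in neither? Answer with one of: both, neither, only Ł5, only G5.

In Ł5: at u = 0, v = 1/4 the value is 3/4 — not a tautology.
In G5: at u = 0, v = 1/4 the value is 0 — not a tautology.

neither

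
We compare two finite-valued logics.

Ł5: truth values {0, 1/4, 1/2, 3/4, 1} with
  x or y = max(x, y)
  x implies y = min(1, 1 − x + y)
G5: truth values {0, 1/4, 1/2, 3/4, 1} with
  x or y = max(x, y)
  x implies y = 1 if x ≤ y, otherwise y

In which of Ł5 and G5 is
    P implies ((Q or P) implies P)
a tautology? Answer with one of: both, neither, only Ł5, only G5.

both

In Ł5: every assignment gives 1 — tautology.
In G5: every assignment gives 1 — tautology.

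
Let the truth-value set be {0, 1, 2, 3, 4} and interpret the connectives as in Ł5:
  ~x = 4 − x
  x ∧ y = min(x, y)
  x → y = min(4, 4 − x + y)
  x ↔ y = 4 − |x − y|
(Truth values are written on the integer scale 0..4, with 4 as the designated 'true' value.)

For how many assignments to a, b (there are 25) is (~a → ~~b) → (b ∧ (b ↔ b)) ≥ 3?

16

value 4: 9 assignments (counts)
value 3: 7 assignments (counts)
value 2: 5 assignments
value 1: 3 assignments
value 0: 1 assignment
So 16 of the 25 assignments meet the threshold.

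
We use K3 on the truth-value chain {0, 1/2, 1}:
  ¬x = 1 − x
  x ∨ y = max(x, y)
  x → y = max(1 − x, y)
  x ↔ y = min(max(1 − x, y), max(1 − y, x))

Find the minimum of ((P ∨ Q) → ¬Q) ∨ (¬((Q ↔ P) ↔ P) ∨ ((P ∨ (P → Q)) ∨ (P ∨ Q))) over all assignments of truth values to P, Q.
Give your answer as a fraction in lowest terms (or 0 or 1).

Take P = 1/2, Q = 1/2:
P ∨ Q = 1/2 ∨ 1/2 = 1/2
¬Q = ¬1/2 = 1/2
(P ∨ Q) → ¬Q = 1/2 → 1/2 = 1/2
Q ↔ P = 1/2 ↔ 1/2 = 1/2
(Q ↔ P) ↔ P = 1/2 ↔ 1/2 = 1/2
¬((Q ↔ P) ↔ P) = ¬1/2 = 1/2
P → Q = 1/2 → 1/2 = 1/2
P ∨ (P → Q) = 1/2 ∨ 1/2 = 1/2
P ∨ Q = 1/2 ∨ 1/2 = 1/2
(P ∨ (P → Q)) ∨ (P ∨ Q) = 1/2 ∨ 1/2 = 1/2
¬((Q ↔ P) ↔ P) ∨ ((P ∨ (P → Q)) ∨ (P ∨ Q)) = 1/2 ∨ 1/2 = 1/2
((P ∨ Q) → ¬Q) ∨ (¬((Q ↔ P) ↔ P) ∨ ((P ∨ (P → Q)) ∨ (P ∨ Q))) = 1/2 ∨ 1/2 = 1/2
No assignment yields a value below 1/2, so this is the minimum.

1/2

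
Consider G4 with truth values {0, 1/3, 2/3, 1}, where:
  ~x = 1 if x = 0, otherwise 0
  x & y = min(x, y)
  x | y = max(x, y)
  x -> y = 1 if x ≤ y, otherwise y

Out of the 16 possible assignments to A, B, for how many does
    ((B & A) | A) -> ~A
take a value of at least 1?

A = 0, B = 0 ↦ 1  ≥
A = 0, B = 1/3 ↦ 1  ≥
A = 0, B = 2/3 ↦ 1  ≥
A = 0, B = 1 ↦ 1  ≥
A = 1/3, B = 0 ↦ 0  <
A = 1/3, B = 1/3 ↦ 0  <
A = 1/3, B = 2/3 ↦ 0  <
A = 1/3, B = 1 ↦ 0  <
A = 2/3, B = 0 ↦ 0  <
A = 2/3, B = 1/3 ↦ 0  <
A = 2/3, B = 2/3 ↦ 0  <
A = 2/3, B = 1 ↦ 0  <
A = 1, B = 0 ↦ 0  <
A = 1, B = 1/3 ↦ 0  <
A = 1, B = 2/3 ↦ 0  <
A = 1, B = 1 ↦ 0  <
So 4 of the 16 assignments meet the threshold.

4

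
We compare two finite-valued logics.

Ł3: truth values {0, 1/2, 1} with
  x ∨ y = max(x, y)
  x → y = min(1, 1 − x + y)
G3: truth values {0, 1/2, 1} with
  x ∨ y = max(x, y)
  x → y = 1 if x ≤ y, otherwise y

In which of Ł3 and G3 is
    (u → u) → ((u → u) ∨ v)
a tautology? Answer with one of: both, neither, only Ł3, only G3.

In Ł3: every assignment gives 1 — tautology.
In G3: every assignment gives 1 — tautology.

both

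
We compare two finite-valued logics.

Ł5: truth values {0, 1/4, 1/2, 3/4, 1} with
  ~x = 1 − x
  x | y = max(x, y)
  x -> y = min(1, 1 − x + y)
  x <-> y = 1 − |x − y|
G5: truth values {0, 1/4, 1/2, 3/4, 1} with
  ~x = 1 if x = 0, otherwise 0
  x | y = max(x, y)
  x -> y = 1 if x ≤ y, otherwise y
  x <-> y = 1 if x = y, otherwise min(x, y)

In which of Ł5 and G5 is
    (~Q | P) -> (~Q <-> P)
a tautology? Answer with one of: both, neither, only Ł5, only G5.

In Ł5: at P = 0, Q = 0 the value is 0 — not a tautology.
In G5: at P = 0, Q = 0 the value is 0 — not a tautology.

neither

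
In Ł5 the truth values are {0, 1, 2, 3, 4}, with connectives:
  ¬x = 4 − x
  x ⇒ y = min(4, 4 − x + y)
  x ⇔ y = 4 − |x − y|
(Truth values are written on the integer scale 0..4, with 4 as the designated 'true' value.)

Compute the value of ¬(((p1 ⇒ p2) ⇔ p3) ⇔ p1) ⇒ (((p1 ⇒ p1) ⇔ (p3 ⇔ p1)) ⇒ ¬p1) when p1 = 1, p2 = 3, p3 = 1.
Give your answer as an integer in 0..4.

p1 ⇒ p2 = 1 ⇒ 3 = 4
(p1 ⇒ p2) ⇔ p3 = 4 ⇔ 1 = 1
((p1 ⇒ p2) ⇔ p3) ⇔ p1 = 1 ⇔ 1 = 4
¬(((p1 ⇒ p2) ⇔ p3) ⇔ p1) = ¬4 = 0
p1 ⇒ p1 = 1 ⇒ 1 = 4
p3 ⇔ p1 = 1 ⇔ 1 = 4
(p1 ⇒ p1) ⇔ (p3 ⇔ p1) = 4 ⇔ 4 = 4
¬p1 = ¬1 = 3
((p1 ⇒ p1) ⇔ (p3 ⇔ p1)) ⇒ ¬p1 = 4 ⇒ 3 = 3
¬(((p1 ⇒ p2) ⇔ p3) ⇔ p1) ⇒ (((p1 ⇒ p1) ⇔ (p3 ⇔ p1)) ⇒ ¬p1) = 0 ⇒ 3 = 4

4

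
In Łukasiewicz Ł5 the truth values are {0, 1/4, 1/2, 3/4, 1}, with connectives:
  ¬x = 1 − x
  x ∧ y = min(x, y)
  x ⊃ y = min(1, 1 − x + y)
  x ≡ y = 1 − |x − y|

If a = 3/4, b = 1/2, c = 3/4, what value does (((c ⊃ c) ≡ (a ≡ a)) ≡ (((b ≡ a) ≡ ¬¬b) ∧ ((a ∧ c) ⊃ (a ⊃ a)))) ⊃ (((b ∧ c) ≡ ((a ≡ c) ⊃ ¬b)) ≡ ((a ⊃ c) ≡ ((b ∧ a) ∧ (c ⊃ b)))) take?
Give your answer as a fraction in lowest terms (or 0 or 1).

c ⊃ c = 3/4 ⊃ 3/4 = 1
a ≡ a = 3/4 ≡ 3/4 = 1
(c ⊃ c) ≡ (a ≡ a) = 1 ≡ 1 = 1
b ≡ a = 1/2 ≡ 3/4 = 3/4
¬b = ¬1/2 = 1/2
¬¬b = ¬1/2 = 1/2
(b ≡ a) ≡ ¬¬b = 3/4 ≡ 1/2 = 3/4
a ∧ c = 3/4 ∧ 3/4 = 3/4
a ⊃ a = 3/4 ⊃ 3/4 = 1
(a ∧ c) ⊃ (a ⊃ a) = 3/4 ⊃ 1 = 1
((b ≡ a) ≡ ¬¬b) ∧ ((a ∧ c) ⊃ (a ⊃ a)) = 3/4 ∧ 1 = 3/4
((c ⊃ c) ≡ (a ≡ a)) ≡ (((b ≡ a) ≡ ¬¬b) ∧ ((a ∧ c) ⊃ (a ⊃ a))) = 1 ≡ 3/4 = 3/4
b ∧ c = 1/2 ∧ 3/4 = 1/2
a ≡ c = 3/4 ≡ 3/4 = 1
¬b = ¬1/2 = 1/2
(a ≡ c) ⊃ ¬b = 1 ⊃ 1/2 = 1/2
(b ∧ c) ≡ ((a ≡ c) ⊃ ¬b) = 1/2 ≡ 1/2 = 1
a ⊃ c = 3/4 ⊃ 3/4 = 1
b ∧ a = 1/2 ∧ 3/4 = 1/2
c ⊃ b = 3/4 ⊃ 1/2 = 3/4
(b ∧ a) ∧ (c ⊃ b) = 1/2 ∧ 3/4 = 1/2
(a ⊃ c) ≡ ((b ∧ a) ∧ (c ⊃ b)) = 1 ≡ 1/2 = 1/2
((b ∧ c) ≡ ((a ≡ c) ⊃ ¬b)) ≡ ((a ⊃ c) ≡ ((b ∧ a) ∧ (c ⊃ b))) = 1 ≡ 1/2 = 1/2
(((c ⊃ c) ≡ (a ≡ a)) ≡ (((b ≡ a) ≡ ¬¬b) ∧ ((a ∧ c) ⊃ (a ⊃ a)))) ⊃ (((b ∧ c) ≡ ((a ≡ c) ⊃ ¬b)) ≡ ((a ⊃ c) ≡ ((b ∧ a) ∧ (c ⊃ b)))) = 3/4 ⊃ 1/2 = 3/4

3/4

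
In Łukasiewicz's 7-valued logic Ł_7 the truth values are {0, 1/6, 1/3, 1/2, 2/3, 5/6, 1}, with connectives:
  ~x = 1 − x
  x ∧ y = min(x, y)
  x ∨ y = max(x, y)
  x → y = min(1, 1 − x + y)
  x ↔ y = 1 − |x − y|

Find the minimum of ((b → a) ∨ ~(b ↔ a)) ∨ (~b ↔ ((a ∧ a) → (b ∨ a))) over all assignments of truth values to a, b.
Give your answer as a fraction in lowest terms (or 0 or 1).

Take a = 0, b = 1/2:
b → a = 1/2 → 0 = 1/2
b ↔ a = 1/2 ↔ 0 = 1/2
~(b ↔ a) = ~1/2 = 1/2
(b → a) ∨ ~(b ↔ a) = 1/2 ∨ 1/2 = 1/2
~b = ~1/2 = 1/2
a ∧ a = 0 ∧ 0 = 0
b ∨ a = 1/2 ∨ 0 = 1/2
(a ∧ a) → (b ∨ a) = 0 → 1/2 = 1
~b ↔ ((a ∧ a) → (b ∨ a)) = 1/2 ↔ 1 = 1/2
((b → a) ∨ ~(b ↔ a)) ∨ (~b ↔ ((a ∧ a) → (b ∨ a))) = 1/2 ∨ 1/2 = 1/2
No assignment yields a value below 1/2, so this is the minimum.

1/2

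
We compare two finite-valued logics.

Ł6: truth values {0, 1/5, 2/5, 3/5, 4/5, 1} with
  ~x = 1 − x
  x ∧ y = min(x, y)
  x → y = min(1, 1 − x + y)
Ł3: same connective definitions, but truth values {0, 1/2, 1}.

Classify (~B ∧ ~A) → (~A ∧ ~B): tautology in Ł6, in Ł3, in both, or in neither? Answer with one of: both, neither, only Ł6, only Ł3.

In Ł6: every assignment gives 1 — tautology.
In Ł3: every assignment gives 1 — tautology.

both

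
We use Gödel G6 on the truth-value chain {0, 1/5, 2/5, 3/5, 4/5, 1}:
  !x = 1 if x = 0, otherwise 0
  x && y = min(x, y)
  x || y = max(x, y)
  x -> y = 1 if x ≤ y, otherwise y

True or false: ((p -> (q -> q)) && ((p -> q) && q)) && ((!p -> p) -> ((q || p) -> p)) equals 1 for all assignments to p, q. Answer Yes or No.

Counterexample: take p = 0, q = 0.
q -> q = 0 -> 0 = 1
p -> (q -> q) = 0 -> 1 = 1
p -> q = 0 -> 0 = 1
(p -> q) && q = 1 && 0 = 0
(p -> (q -> q)) && ((p -> q) && q) = 1 && 0 = 0
!p = !0 = 1
!p -> p = 1 -> 0 = 0
q || p = 0 || 0 = 0
(q || p) -> p = 0 -> 0 = 1
(!p -> p) -> ((q || p) -> p) = 0 -> 1 = 1
((p -> (q -> q)) && ((p -> q) && q)) && ((!p -> p) -> ((q || p) -> p)) = 0 && 1 = 0
This gives 0 ≠ 1.

No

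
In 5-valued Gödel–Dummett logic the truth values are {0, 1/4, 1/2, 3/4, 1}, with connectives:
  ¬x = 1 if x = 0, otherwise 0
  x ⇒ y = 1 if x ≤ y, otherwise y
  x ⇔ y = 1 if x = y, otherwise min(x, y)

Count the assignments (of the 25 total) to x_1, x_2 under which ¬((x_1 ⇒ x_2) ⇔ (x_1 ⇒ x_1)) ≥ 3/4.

value 1: 4 assignments (counts)
value 0: 21 assignments
So 4 of the 25 assignments meet the threshold.

4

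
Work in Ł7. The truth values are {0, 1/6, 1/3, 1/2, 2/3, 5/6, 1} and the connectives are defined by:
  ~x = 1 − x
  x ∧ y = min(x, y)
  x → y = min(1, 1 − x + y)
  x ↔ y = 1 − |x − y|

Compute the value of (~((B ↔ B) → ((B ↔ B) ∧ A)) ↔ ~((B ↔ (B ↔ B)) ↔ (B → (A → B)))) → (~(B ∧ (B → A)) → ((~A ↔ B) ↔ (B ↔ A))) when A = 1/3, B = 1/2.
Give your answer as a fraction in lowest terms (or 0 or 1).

1

B ↔ B = 1/2 ↔ 1/2 = 1
B ↔ B = 1/2 ↔ 1/2 = 1
(B ↔ B) ∧ A = 1 ∧ 1/3 = 1/3
(B ↔ B) → ((B ↔ B) ∧ A) = 1 → 1/3 = 1/3
~((B ↔ B) → ((B ↔ B) ∧ A)) = ~1/3 = 2/3
B ↔ B = 1/2 ↔ 1/2 = 1
B ↔ (B ↔ B) = 1/2 ↔ 1 = 1/2
A → B = 1/3 → 1/2 = 1
B → (A → B) = 1/2 → 1 = 1
(B ↔ (B ↔ B)) ↔ (B → (A → B)) = 1/2 ↔ 1 = 1/2
~((B ↔ (B ↔ B)) ↔ (B → (A → B))) = ~1/2 = 1/2
~((B ↔ B) → ((B ↔ B) ∧ A)) ↔ ~((B ↔ (B ↔ B)) ↔ (B → (A → B))) = 2/3 ↔ 1/2 = 5/6
B → A = 1/2 → 1/3 = 5/6
B ∧ (B → A) = 1/2 ∧ 5/6 = 1/2
~(B ∧ (B → A)) = ~1/2 = 1/2
~A = ~1/3 = 2/3
~A ↔ B = 2/3 ↔ 1/2 = 5/6
B ↔ A = 1/2 ↔ 1/3 = 5/6
(~A ↔ B) ↔ (B ↔ A) = 5/6 ↔ 5/6 = 1
~(B ∧ (B → A)) → ((~A ↔ B) ↔ (B ↔ A)) = 1/2 → 1 = 1
(~((B ↔ B) → ((B ↔ B) ∧ A)) ↔ ~((B ↔ (B ↔ B)) ↔ (B → (A → B)))) → (~(B ∧ (B → A)) → ((~A ↔ B) ↔ (B ↔ A))) = 5/6 → 1 = 1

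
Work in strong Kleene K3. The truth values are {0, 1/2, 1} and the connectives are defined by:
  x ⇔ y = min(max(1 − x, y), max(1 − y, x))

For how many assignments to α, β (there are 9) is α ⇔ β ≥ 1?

α = 0, β = 0 ↦ 1  ≥
α = 0, β = 1/2 ↦ 1/2  <
α = 0, β = 1 ↦ 0  <
α = 1/2, β = 0 ↦ 1/2  <
α = 1/2, β = 1/2 ↦ 1/2  <
α = 1/2, β = 1 ↦ 1/2  <
α = 1, β = 0 ↦ 0  <
α = 1, β = 1/2 ↦ 1/2  <
α = 1, β = 1 ↦ 1  ≥
So 2 of the 9 assignments meet the threshold.

2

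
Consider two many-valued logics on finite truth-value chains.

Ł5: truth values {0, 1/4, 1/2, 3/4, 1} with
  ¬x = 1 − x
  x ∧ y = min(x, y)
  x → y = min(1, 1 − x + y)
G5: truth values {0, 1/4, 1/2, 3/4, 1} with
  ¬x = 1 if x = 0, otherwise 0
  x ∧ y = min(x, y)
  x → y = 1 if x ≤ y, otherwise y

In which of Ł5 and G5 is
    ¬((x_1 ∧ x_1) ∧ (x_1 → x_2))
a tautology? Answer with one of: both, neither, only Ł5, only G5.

neither

In Ł5: at x_1 = 1/4, x_2 = 0 the value is 3/4 — not a tautology.
In G5: at x_1 = 1/4, x_2 = 1/4 the value is 0 — not a tautology.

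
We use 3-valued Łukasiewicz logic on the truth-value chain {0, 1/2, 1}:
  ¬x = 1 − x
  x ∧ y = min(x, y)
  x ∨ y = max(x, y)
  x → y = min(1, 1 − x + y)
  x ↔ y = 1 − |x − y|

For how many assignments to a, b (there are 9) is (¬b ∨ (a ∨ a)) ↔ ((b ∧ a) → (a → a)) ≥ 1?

5

a = 0, b = 0 ↦ 1  ≥
a = 0, b = 1/2 ↦ 1/2  <
a = 0, b = 1 ↦ 0  <
a = 1/2, b = 0 ↦ 1  ≥
a = 1/2, b = 1/2 ↦ 1/2  <
a = 1/2, b = 1 ↦ 1/2  <
a = 1, b = 0 ↦ 1  ≥
a = 1, b = 1/2 ↦ 1  ≥
a = 1, b = 1 ↦ 1  ≥
So 5 of the 9 assignments meet the threshold.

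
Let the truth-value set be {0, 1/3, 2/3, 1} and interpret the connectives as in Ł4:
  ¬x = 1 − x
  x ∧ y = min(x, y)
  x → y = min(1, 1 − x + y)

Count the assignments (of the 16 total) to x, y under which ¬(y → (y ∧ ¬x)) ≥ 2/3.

x = 0, y = 0 ↦ 0  <
x = 0, y = 1/3 ↦ 0  <
x = 0, y = 2/3 ↦ 0  <
x = 0, y = 1 ↦ 0  <
x = 1/3, y = 0 ↦ 0  <
x = 1/3, y = 1/3 ↦ 0  <
x = 1/3, y = 2/3 ↦ 0  <
x = 1/3, y = 1 ↦ 1/3  <
x = 2/3, y = 0 ↦ 0  <
x = 2/3, y = 1/3 ↦ 0  <
x = 2/3, y = 2/3 ↦ 1/3  <
x = 2/3, y = 1 ↦ 2/3  ≥
x = 1, y = 0 ↦ 0  <
x = 1, y = 1/3 ↦ 1/3  <
x = 1, y = 2/3 ↦ 2/3  ≥
x = 1, y = 1 ↦ 1  ≥
So 3 of the 16 assignments meet the threshold.

3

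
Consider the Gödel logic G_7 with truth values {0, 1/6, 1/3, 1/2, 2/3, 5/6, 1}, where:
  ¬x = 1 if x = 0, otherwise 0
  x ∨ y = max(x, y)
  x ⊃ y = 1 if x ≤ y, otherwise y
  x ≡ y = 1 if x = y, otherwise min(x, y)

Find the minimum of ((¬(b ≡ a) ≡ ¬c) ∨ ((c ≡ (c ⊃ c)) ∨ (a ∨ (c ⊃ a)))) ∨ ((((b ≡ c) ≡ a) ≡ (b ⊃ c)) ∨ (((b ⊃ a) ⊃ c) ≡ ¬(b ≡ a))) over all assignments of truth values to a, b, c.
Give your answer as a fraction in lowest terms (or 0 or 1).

Take a = 1/6, b = 0, c = 1/3:
b ≡ a = 0 ≡ 1/6 = 0
¬(b ≡ a) = ¬0 = 1
¬c = ¬1/3 = 0
¬(b ≡ a) ≡ ¬c = 1 ≡ 0 = 0
c ⊃ c = 1/3 ⊃ 1/3 = 1
c ≡ (c ⊃ c) = 1/3 ≡ 1 = 1/3
c ⊃ a = 1/3 ⊃ 1/6 = 1/6
a ∨ (c ⊃ a) = 1/6 ∨ 1/6 = 1/6
(c ≡ (c ⊃ c)) ∨ (a ∨ (c ⊃ a)) = 1/3 ∨ 1/6 = 1/3
(¬(b ≡ a) ≡ ¬c) ∨ ((c ≡ (c ⊃ c)) ∨ (a ∨ (c ⊃ a))) = 0 ∨ 1/3 = 1/3
b ≡ c = 0 ≡ 1/3 = 0
(b ≡ c) ≡ a = 0 ≡ 1/6 = 0
b ⊃ c = 0 ⊃ 1/3 = 1
((b ≡ c) ≡ a) ≡ (b ⊃ c) = 0 ≡ 1 = 0
b ⊃ a = 0 ⊃ 1/6 = 1
(b ⊃ a) ⊃ c = 1 ⊃ 1/3 = 1/3
b ≡ a = 0 ≡ 1/6 = 0
¬(b ≡ a) = ¬0 = 1
((b ⊃ a) ⊃ c) ≡ ¬(b ≡ a) = 1/3 ≡ 1 = 1/3
(((b ≡ c) ≡ a) ≡ (b ⊃ c)) ∨ (((b ⊃ a) ⊃ c) ≡ ¬(b ≡ a)) = 0 ∨ 1/3 = 1/3
((¬(b ≡ a) ≡ ¬c) ∨ ((c ≡ (c ⊃ c)) ∨ (a ∨ (c ⊃ a)))) ∨ ((((b ≡ c) ≡ a) ≡ (b ⊃ c)) ∨ (((b ⊃ a) ⊃ c) ≡ ¬(b ≡ a))) = 1/3 ∨ 1/3 = 1/3
No assignment yields a value below 1/3, so this is the minimum.

1/3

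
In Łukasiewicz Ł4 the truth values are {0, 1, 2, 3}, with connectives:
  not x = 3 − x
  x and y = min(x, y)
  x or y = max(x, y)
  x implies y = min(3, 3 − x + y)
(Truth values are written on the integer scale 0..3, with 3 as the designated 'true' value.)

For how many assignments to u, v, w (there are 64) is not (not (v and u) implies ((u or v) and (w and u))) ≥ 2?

29

value 3: 19 assignments (counts)
value 2: 10 assignments (counts)
value 1: 17 assignments
value 0: 18 assignments
So 29 of the 64 assignments meet the threshold.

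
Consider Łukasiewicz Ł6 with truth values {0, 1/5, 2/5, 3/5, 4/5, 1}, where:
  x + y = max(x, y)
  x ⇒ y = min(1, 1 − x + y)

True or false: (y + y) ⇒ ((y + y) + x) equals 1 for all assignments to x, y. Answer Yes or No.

Yes

At x = 1, y = 2/5, for instance:
y + y = 2/5 + 2/5 = 2/5
(y + y) + x = 2/5 + 1 = 1
(y + y) ⇒ ((y + y) + x) = 2/5 ⇒ 1 = 1
and checking the remaining 35 assignments likewise gives ≥ 1 in every case.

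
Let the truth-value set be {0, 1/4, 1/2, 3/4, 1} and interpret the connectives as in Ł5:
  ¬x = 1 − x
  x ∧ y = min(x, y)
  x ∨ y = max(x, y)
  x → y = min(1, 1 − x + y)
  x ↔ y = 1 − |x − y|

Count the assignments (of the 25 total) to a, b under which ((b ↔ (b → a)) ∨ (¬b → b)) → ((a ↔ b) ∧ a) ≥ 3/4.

14

value 1: 8 assignments (counts)
value 3/4: 6 assignments (counts)
value 1/2: 5 assignments
value 1/4: 3 assignments
value 0: 3 assignments
So 14 of the 25 assignments meet the threshold.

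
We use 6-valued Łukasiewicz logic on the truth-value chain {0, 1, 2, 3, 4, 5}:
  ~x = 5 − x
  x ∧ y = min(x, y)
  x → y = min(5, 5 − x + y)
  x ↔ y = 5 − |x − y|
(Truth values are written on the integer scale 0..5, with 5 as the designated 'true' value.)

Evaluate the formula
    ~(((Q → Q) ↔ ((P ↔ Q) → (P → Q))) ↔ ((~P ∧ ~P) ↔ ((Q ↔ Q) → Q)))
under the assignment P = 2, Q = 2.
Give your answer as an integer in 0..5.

1

Q → Q = 2 → 2 = 5
P ↔ Q = 2 ↔ 2 = 5
P → Q = 2 → 2 = 5
(P ↔ Q) → (P → Q) = 5 → 5 = 5
(Q → Q) ↔ ((P ↔ Q) → (P → Q)) = 5 ↔ 5 = 5
~P = ~2 = 3
~P = ~2 = 3
~P ∧ ~P = 3 ∧ 3 = 3
Q ↔ Q = 2 ↔ 2 = 5
(Q ↔ Q) → Q = 5 → 2 = 2
(~P ∧ ~P) ↔ ((Q ↔ Q) → Q) = 3 ↔ 2 = 4
((Q → Q) ↔ ((P ↔ Q) → (P → Q))) ↔ ((~P ∧ ~P) ↔ ((Q ↔ Q) → Q)) = 5 ↔ 4 = 4
~(((Q → Q) ↔ ((P ↔ Q) → (P → Q))) ↔ ((~P ∧ ~P) ↔ ((Q ↔ Q) → Q))) = ~4 = 1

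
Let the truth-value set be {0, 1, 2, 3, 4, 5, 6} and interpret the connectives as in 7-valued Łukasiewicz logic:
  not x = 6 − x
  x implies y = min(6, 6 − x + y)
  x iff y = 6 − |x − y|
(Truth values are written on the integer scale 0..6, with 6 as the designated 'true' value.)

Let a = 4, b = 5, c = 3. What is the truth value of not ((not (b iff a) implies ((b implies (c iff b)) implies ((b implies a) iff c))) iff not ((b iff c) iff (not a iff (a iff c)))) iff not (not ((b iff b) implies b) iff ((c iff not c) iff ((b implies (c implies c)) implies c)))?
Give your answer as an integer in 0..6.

3

b iff a = 5 iff 4 = 5
not (b iff a) = not 5 = 1
c iff b = 3 iff 5 = 4
b implies (c iff b) = 5 implies 4 = 5
b implies a = 5 implies 4 = 5
(b implies a) iff c = 5 iff 3 = 4
(b implies (c iff b)) implies ((b implies a) iff c) = 5 implies 4 = 5
not (b iff a) implies ((b implies (c iff b)) implies ((b implies a) iff c)) = 1 implies 5 = 6
b iff c = 5 iff 3 = 4
not a = not 4 = 2
a iff c = 4 iff 3 = 5
not a iff (a iff c) = 2 iff 5 = 3
(b iff c) iff (not a iff (a iff c)) = 4 iff 3 = 5
not ((b iff c) iff (not a iff (a iff c))) = not 5 = 1
(not (b iff a) implies ((b implies (c iff b)) implies ((b implies a) iff c))) iff not ((b iff c) iff (not a iff (a iff c))) = 6 iff 1 = 1
not ((not (b iff a) implies ((b implies (c iff b)) implies ((b implies a) iff c))) iff not ((b iff c) iff (not a iff (a iff c)))) = not 1 = 5
b iff b = 5 iff 5 = 6
(b iff b) implies b = 6 implies 5 = 5
not ((b iff b) implies b) = not 5 = 1
not c = not 3 = 3
c iff not c = 3 iff 3 = 6
c implies c = 3 implies 3 = 6
b implies (c implies c) = 5 implies 6 = 6
(b implies (c implies c)) implies c = 6 implies 3 = 3
(c iff not c) iff ((b implies (c implies c)) implies c) = 6 iff 3 = 3
not ((b iff b) implies b) iff ((c iff not c) iff ((b implies (c implies c)) implies c)) = 1 iff 3 = 4
not (not ((b iff b) implies b) iff ((c iff not c) iff ((b implies (c implies c)) implies c))) = not 4 = 2
not ((not (b iff a) implies ((b implies (c iff b)) implies ((b implies a) iff c))) iff not ((b iff c) iff (not a iff (a iff c)))) iff not (not ((b iff b) implies b) iff ((c iff not c) iff ((b implies (c implies c)) implies c))) = 5 iff 2 = 3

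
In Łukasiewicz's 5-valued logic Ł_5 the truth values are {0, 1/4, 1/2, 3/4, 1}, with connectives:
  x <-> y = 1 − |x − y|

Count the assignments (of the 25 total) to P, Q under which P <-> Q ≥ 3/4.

13

value 1: 5 assignments (counts)
value 3/4: 8 assignments (counts)
value 1/2: 6 assignments
value 1/4: 4 assignments
value 0: 2 assignments
So 13 of the 25 assignments meet the threshold.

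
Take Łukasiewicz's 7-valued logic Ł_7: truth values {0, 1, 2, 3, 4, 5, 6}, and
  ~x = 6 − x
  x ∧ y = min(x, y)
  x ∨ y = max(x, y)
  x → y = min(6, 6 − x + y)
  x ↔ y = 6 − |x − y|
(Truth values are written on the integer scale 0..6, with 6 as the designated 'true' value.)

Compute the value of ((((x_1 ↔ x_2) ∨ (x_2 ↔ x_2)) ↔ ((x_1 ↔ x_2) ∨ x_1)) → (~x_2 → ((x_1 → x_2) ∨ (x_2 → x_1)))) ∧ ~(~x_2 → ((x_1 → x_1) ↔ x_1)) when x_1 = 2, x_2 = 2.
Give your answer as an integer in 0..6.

x_1 ↔ x_2 = 2 ↔ 2 = 6
x_2 ↔ x_2 = 2 ↔ 2 = 6
(x_1 ↔ x_2) ∨ (x_2 ↔ x_2) = 6 ∨ 6 = 6
x_1 ↔ x_2 = 2 ↔ 2 = 6
(x_1 ↔ x_2) ∨ x_1 = 6 ∨ 2 = 6
((x_1 ↔ x_2) ∨ (x_2 ↔ x_2)) ↔ ((x_1 ↔ x_2) ∨ x_1) = 6 ↔ 6 = 6
~x_2 = ~2 = 4
x_1 → x_2 = 2 → 2 = 6
x_2 → x_1 = 2 → 2 = 6
(x_1 → x_2) ∨ (x_2 → x_1) = 6 ∨ 6 = 6
~x_2 → ((x_1 → x_2) ∨ (x_2 → x_1)) = 4 → 6 = 6
(((x_1 ↔ x_2) ∨ (x_2 ↔ x_2)) ↔ ((x_1 ↔ x_2) ∨ x_1)) → (~x_2 → ((x_1 → x_2) ∨ (x_2 → x_1))) = 6 → 6 = 6
~x_2 = ~2 = 4
x_1 → x_1 = 2 → 2 = 6
(x_1 → x_1) ↔ x_1 = 6 ↔ 2 = 2
~x_2 → ((x_1 → x_1) ↔ x_1) = 4 → 2 = 4
~(~x_2 → ((x_1 → x_1) ↔ x_1)) = ~4 = 2
((((x_1 ↔ x_2) ∨ (x_2 ↔ x_2)) ↔ ((x_1 ↔ x_2) ∨ x_1)) → (~x_2 → ((x_1 → x_2) ∨ (x_2 → x_1)))) ∧ ~(~x_2 → ((x_1 → x_1) ↔ x_1)) = 6 ∧ 2 = 2

2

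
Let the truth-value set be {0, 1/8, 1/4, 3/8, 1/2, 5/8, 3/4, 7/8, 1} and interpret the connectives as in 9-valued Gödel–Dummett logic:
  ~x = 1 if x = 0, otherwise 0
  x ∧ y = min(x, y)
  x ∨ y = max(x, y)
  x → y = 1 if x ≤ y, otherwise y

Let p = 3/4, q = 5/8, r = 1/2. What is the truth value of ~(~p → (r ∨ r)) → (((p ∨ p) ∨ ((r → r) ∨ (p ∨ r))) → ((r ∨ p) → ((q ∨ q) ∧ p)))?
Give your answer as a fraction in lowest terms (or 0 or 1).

~p = ~3/4 = 0
r ∨ r = 1/2 ∨ 1/2 = 1/2
~p → (r ∨ r) = 0 → 1/2 = 1
~(~p → (r ∨ r)) = ~1 = 0
p ∨ p = 3/4 ∨ 3/4 = 3/4
r → r = 1/2 → 1/2 = 1
p ∨ r = 3/4 ∨ 1/2 = 3/4
(r → r) ∨ (p ∨ r) = 1 ∨ 3/4 = 1
(p ∨ p) ∨ ((r → r) ∨ (p ∨ r)) = 3/4 ∨ 1 = 1
r ∨ p = 1/2 ∨ 3/4 = 3/4
q ∨ q = 5/8 ∨ 5/8 = 5/8
(q ∨ q) ∧ p = 5/8 ∧ 3/4 = 5/8
(r ∨ p) → ((q ∨ q) ∧ p) = 3/4 → 5/8 = 5/8
((p ∨ p) ∨ ((r → r) ∨ (p ∨ r))) → ((r ∨ p) → ((q ∨ q) ∧ p)) = 1 → 5/8 = 5/8
~(~p → (r ∨ r)) → (((p ∨ p) ∨ ((r → r) ∨ (p ∨ r))) → ((r ∨ p) → ((q ∨ q) ∧ p))) = 0 → 5/8 = 1

1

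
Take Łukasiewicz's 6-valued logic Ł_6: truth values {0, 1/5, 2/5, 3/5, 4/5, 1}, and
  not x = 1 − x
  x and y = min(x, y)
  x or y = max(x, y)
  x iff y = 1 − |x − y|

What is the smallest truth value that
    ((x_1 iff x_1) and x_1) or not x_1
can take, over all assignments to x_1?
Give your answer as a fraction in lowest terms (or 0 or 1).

3/5

Take x_1 = 2/5:
x_1 iff x_1 = 2/5 iff 2/5 = 1
(x_1 iff x_1) and x_1 = 1 and 2/5 = 2/5
not x_1 = not 2/5 = 3/5
((x_1 iff x_1) and x_1) or not x_1 = 2/5 or 3/5 = 3/5
No assignment yields a value below 3/5, so this is the minimum.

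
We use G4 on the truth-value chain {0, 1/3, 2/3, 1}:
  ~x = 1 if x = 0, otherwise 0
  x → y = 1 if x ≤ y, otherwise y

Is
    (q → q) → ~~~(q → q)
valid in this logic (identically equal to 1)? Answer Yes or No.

Counterexample: take q = 0.
q → q = 0 → 0 = 1
q → q = 0 → 0 = 1
~(q → q) = ~1 = 0
~~(q → q) = ~0 = 1
~~~(q → q) = ~1 = 0
(q → q) → ~~~(q → q) = 1 → 0 = 0
This gives 0 ≠ 1.

No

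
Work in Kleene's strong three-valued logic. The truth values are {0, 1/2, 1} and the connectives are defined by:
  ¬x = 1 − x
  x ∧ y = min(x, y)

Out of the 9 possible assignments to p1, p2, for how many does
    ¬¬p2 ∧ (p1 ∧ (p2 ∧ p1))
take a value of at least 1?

1

p1 = 0, p2 = 0 ↦ 0  <
p1 = 0, p2 = 1/2 ↦ 0  <
p1 = 0, p2 = 1 ↦ 0  <
p1 = 1/2, p2 = 0 ↦ 0  <
p1 = 1/2, p2 = 1/2 ↦ 1/2  <
p1 = 1/2, p2 = 1 ↦ 1/2  <
p1 = 1, p2 = 0 ↦ 0  <
p1 = 1, p2 = 1/2 ↦ 1/2  <
p1 = 1, p2 = 1 ↦ 1  ≥
So 1 of the 9 assignments meets the threshold.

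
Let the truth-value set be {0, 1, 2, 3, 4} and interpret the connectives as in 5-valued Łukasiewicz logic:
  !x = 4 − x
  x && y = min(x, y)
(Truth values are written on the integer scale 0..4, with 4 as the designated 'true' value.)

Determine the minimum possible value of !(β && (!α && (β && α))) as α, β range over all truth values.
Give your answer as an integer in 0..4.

2

Take α = 2, β = 2:
!α = !2 = 2
β && α = 2 && 2 = 2
!α && (β && α) = 2 && 2 = 2
β && (!α && (β && α)) = 2 && 2 = 2
!(β && (!α && (β && α))) = !2 = 2
No assignment yields a value below 2, so this is the minimum.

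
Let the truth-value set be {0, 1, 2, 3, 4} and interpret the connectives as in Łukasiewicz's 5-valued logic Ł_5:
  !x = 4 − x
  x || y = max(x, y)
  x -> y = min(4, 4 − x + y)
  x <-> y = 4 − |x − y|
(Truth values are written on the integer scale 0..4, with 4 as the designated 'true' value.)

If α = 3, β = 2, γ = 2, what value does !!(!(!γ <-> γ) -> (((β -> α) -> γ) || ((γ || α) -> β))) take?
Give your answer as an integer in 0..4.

!γ = !2 = 2
!γ <-> γ = 2 <-> 2 = 4
!(!γ <-> γ) = !4 = 0
β -> α = 2 -> 3 = 4
(β -> α) -> γ = 4 -> 2 = 2
γ || α = 2 || 3 = 3
(γ || α) -> β = 3 -> 2 = 3
((β -> α) -> γ) || ((γ || α) -> β) = 2 || 3 = 3
!(!γ <-> γ) -> (((β -> α) -> γ) || ((γ || α) -> β)) = 0 -> 3 = 4
!(!(!γ <-> γ) -> (((β -> α) -> γ) || ((γ || α) -> β))) = !4 = 0
!!(!(!γ <-> γ) -> (((β -> α) -> γ) || ((γ || α) -> β))) = !0 = 4

4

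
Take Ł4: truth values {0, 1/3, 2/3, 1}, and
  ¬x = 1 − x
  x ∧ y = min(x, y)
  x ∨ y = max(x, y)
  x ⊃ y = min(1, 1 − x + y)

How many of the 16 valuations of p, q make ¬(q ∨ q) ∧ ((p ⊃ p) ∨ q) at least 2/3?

p = 0, q = 0 ↦ 1  ≥
p = 0, q = 1/3 ↦ 2/3  ≥
p = 0, q = 2/3 ↦ 1/3  <
p = 0, q = 1 ↦ 0  <
p = 1/3, q = 0 ↦ 1  ≥
p = 1/3, q = 1/3 ↦ 2/3  ≥
p = 1/3, q = 2/3 ↦ 1/3  <
p = 1/3, q = 1 ↦ 0  <
p = 2/3, q = 0 ↦ 1  ≥
p = 2/3, q = 1/3 ↦ 2/3  ≥
p = 2/3, q = 2/3 ↦ 1/3  <
p = 2/3, q = 1 ↦ 0  <
p = 1, q = 0 ↦ 1  ≥
p = 1, q = 1/3 ↦ 2/3  ≥
p = 1, q = 2/3 ↦ 1/3  <
p = 1, q = 1 ↦ 0  <
So 8 of the 16 assignments meet the threshold.

8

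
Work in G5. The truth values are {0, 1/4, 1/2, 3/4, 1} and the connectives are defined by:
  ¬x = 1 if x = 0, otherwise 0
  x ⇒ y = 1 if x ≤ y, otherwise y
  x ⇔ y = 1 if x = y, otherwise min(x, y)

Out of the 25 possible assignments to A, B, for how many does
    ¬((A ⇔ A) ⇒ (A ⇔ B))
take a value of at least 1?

value 1: 8 assignments (counts)
value 0: 17 assignments
So 8 of the 25 assignments meet the threshold.

8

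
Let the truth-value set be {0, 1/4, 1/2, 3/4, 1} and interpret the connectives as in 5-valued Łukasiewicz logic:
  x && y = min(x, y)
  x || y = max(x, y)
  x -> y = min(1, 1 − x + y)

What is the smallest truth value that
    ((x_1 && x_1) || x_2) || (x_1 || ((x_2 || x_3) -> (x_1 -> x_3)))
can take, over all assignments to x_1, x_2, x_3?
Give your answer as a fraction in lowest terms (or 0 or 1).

Take x_1 = 1/2, x_2 = 3/4, x_3 = 0:
x_1 && x_1 = 1/2 && 1/2 = 1/2
(x_1 && x_1) || x_2 = 1/2 || 3/4 = 3/4
x_2 || x_3 = 3/4 || 0 = 3/4
x_1 -> x_3 = 1/2 -> 0 = 1/2
(x_2 || x_3) -> (x_1 -> x_3) = 3/4 -> 1/2 = 3/4
x_1 || ((x_2 || x_3) -> (x_1 -> x_3)) = 1/2 || 3/4 = 3/4
((x_1 && x_1) || x_2) || (x_1 || ((x_2 || x_3) -> (x_1 -> x_3))) = 3/4 || 3/4 = 3/4
No assignment yields a value below 3/4, so this is the minimum.

3/4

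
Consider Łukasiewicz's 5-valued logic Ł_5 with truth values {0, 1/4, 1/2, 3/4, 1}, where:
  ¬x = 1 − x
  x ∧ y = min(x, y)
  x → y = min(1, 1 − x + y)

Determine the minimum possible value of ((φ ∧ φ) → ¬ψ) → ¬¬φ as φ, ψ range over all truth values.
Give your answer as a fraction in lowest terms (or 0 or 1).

Take φ = 0, ψ = 0:
φ ∧ φ = 0 ∧ 0 = 0
¬ψ = ¬0 = 1
(φ ∧ φ) → ¬ψ = 0 → 1 = 1
¬φ = ¬0 = 1
¬¬φ = ¬1 = 0
((φ ∧ φ) → ¬ψ) → ¬¬φ = 1 → 0 = 0
No assignment yields a value below 0, so this is the minimum.

0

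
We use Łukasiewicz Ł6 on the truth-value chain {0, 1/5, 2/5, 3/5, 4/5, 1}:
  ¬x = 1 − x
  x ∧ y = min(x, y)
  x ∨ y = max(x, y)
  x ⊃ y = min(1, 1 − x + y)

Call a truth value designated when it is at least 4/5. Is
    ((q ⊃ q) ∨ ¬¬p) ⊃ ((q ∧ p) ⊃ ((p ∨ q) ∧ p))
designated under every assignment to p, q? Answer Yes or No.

At p = 1, q = 4/5, for instance:
q ⊃ q = 4/5 ⊃ 4/5 = 1
¬p = ¬1 = 0
¬¬p = ¬0 = 1
(q ⊃ q) ∨ ¬¬p = 1 ∨ 1 = 1
q ∧ p = 4/5 ∧ 1 = 4/5
p ∨ q = 1 ∨ 4/5 = 1
(p ∨ q) ∧ p = 1 ∧ 1 = 1
(q ∧ p) ⊃ ((p ∨ q) ∧ p) = 4/5 ⊃ 1 = 1
((q ⊃ q) ∨ ¬¬p) ⊃ ((q ∧ p) ⊃ ((p ∨ q) ∧ p)) = 1 ⊃ 1 = 1
and checking the remaining 35 assignments likewise gives ≥ 4/5 in every case.

Yes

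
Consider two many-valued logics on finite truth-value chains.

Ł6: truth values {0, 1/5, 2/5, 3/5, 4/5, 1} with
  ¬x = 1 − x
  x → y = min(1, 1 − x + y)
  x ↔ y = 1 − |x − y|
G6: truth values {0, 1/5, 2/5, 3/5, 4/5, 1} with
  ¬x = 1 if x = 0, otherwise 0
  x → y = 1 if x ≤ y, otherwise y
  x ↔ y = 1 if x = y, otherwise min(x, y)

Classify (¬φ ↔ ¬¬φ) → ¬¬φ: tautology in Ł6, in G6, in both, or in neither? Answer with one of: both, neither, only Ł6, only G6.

In Ł6: at φ = 1/5 the value is 4/5 — not a tautology.
In G6: every assignment gives 1 — tautology.

only G6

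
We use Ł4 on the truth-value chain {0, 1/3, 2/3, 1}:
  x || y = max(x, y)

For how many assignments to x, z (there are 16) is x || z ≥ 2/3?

x = 0, z = 0 ↦ 0  <
x = 0, z = 1/3 ↦ 1/3  <
x = 0, z = 2/3 ↦ 2/3  ≥
x = 0, z = 1 ↦ 1  ≥
x = 1/3, z = 0 ↦ 1/3  <
x = 1/3, z = 1/3 ↦ 1/3  <
x = 1/3, z = 2/3 ↦ 2/3  ≥
x = 1/3, z = 1 ↦ 1  ≥
x = 2/3, z = 0 ↦ 2/3  ≥
x = 2/3, z = 1/3 ↦ 2/3  ≥
x = 2/3, z = 2/3 ↦ 2/3  ≥
x = 2/3, z = 1 ↦ 1  ≥
x = 1, z = 0 ↦ 1  ≥
x = 1, z = 1/3 ↦ 1  ≥
x = 1, z = 2/3 ↦ 1  ≥
x = 1, z = 1 ↦ 1  ≥
So 12 of the 16 assignments meet the threshold.

12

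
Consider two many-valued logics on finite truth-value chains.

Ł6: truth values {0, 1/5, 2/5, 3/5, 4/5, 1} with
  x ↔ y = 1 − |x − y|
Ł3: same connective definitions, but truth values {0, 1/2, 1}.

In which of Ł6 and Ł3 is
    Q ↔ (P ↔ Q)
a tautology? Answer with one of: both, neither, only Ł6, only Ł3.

In Ł6: at P = 0, Q = 0 the value is 0 — not a tautology.
In Ł3: at P = 0, Q = 0 the value is 0 — not a tautology.

neither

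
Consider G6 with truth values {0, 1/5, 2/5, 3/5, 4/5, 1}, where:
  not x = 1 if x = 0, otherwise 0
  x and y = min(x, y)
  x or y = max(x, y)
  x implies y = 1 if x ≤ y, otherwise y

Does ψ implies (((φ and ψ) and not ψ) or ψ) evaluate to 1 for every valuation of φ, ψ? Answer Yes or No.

Yes

At φ = 1/5, ψ = 1, for instance:
φ and ψ = 1/5 and 1 = 1/5
not ψ = not 1 = 0
(φ and ψ) and not ψ = 1/5 and 0 = 0
((φ and ψ) and not ψ) or ψ = 0 or 1 = 1
ψ implies (((φ and ψ) and not ψ) or ψ) = 1 implies 1 = 1
and checking the remaining 35 assignments likewise gives ≥ 1 in every case.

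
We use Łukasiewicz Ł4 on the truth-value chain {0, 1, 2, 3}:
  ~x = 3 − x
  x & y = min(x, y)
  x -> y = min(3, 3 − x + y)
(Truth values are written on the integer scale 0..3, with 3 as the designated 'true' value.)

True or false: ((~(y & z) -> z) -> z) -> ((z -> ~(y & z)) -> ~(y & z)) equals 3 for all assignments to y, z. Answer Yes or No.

y = 0, z = 0 ↦ 3
y = 0, z = 1 ↦ 3
y = 0, z = 2 ↦ 3
y = 0, z = 3 ↦ 3
y = 1, z = 0 ↦ 3
y = 1, z = 1 ↦ 3
y = 1, z = 2 ↦ 3
y = 1, z = 3 ↦ 3
y = 2, z = 0 ↦ 3
y = 2, z = 1 ↦ 3
y = 2, z = 2 ↦ 3
y = 2, z = 3 ↦ 3
y = 3, z = 0 ↦ 3
y = 3, z = 1 ↦ 3
y = 3, z = 2 ↦ 3
y = 3, z = 3 ↦ 3
Every assignment gives a value ≥ 3.

Yes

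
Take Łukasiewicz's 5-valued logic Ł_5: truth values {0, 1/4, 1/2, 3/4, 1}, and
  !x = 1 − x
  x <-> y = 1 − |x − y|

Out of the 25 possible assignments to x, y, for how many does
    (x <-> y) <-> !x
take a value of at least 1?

value 1: 7 assignments (counts)
value 3/4: 7 assignments
value 1/2: 6 assignments
value 1/4: 3 assignments
value 0: 2 assignments
So 7 of the 25 assignments meet the threshold.

7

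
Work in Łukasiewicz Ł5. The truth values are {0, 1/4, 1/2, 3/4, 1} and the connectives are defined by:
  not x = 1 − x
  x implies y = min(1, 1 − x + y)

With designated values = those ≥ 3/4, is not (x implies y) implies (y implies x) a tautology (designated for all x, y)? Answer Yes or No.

At x = 1/4, y = 0, for instance:
x implies y = 1/4 implies 0 = 3/4
not (x implies y) = not 3/4 = 1/4
y implies x = 0 implies 1/4 = 1
not (x implies y) implies (y implies x) = 1/4 implies 1 = 1
and checking the remaining 24 assignments likewise gives ≥ 3/4 in every case.

Yes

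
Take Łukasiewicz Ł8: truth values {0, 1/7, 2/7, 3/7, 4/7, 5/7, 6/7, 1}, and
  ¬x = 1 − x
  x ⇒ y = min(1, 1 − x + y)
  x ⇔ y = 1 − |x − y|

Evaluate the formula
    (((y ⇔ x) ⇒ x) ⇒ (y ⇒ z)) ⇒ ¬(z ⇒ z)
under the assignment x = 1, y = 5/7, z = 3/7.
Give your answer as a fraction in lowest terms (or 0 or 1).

y ⇔ x = 5/7 ⇔ 1 = 5/7
(y ⇔ x) ⇒ x = 5/7 ⇒ 1 = 1
y ⇒ z = 5/7 ⇒ 3/7 = 5/7
((y ⇔ x) ⇒ x) ⇒ (y ⇒ z) = 1 ⇒ 5/7 = 5/7
z ⇒ z = 3/7 ⇒ 3/7 = 1
¬(z ⇒ z) = ¬1 = 0
(((y ⇔ x) ⇒ x) ⇒ (y ⇒ z)) ⇒ ¬(z ⇒ z) = 5/7 ⇒ 0 = 2/7

2/7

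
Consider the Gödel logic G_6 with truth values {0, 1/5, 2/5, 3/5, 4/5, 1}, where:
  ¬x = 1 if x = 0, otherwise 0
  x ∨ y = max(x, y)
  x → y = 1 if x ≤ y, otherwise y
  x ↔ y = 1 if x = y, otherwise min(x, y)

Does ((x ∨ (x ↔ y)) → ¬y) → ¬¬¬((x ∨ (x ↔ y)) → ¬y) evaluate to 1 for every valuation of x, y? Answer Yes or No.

No

Counterexample: take x = 0, y = 0.
x ↔ y = 0 ↔ 0 = 1
x ∨ (x ↔ y) = 0 ∨ 1 = 1
¬y = ¬0 = 1
(x ∨ (x ↔ y)) → ¬y = 1 → 1 = 1
x ↔ y = 0 ↔ 0 = 1
x ∨ (x ↔ y) = 0 ∨ 1 = 1
¬y = ¬0 = 1
(x ∨ (x ↔ y)) → ¬y = 1 → 1 = 1
¬((x ∨ (x ↔ y)) → ¬y) = ¬1 = 0
¬¬((x ∨ (x ↔ y)) → ¬y) = ¬0 = 1
¬¬¬((x ∨ (x ↔ y)) → ¬y) = ¬1 = 0
((x ∨ (x ↔ y)) → ¬y) → ¬¬¬((x ∨ (x ↔ y)) → ¬y) = 1 → 0 = 0
This gives 0 ≠ 1.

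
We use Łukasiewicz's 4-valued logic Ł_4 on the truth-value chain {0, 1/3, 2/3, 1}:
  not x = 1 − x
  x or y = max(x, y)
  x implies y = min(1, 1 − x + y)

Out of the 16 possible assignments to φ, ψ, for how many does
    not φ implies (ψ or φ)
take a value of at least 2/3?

14

φ = 0, ψ = 0 ↦ 0  <
φ = 0, ψ = 1/3 ↦ 1/3  <
φ = 0, ψ = 2/3 ↦ 2/3  ≥
φ = 0, ψ = 1 ↦ 1  ≥
φ = 1/3, ψ = 0 ↦ 2/3  ≥
φ = 1/3, ψ = 1/3 ↦ 2/3  ≥
φ = 1/3, ψ = 2/3 ↦ 1  ≥
φ = 1/3, ψ = 1 ↦ 1  ≥
φ = 2/3, ψ = 0 ↦ 1  ≥
φ = 2/3, ψ = 1/3 ↦ 1  ≥
φ = 2/3, ψ = 2/3 ↦ 1  ≥
φ = 2/3, ψ = 1 ↦ 1  ≥
φ = 1, ψ = 0 ↦ 1  ≥
φ = 1, ψ = 1/3 ↦ 1  ≥
φ = 1, ψ = 2/3 ↦ 1  ≥
φ = 1, ψ = 1 ↦ 1  ≥
So 14 of the 16 assignments meet the threshold.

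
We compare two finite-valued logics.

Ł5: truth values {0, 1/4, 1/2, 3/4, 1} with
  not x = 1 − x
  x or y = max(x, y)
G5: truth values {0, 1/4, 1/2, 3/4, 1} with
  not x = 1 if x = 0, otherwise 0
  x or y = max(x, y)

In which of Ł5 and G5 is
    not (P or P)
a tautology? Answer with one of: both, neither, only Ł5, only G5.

In Ł5: at P = 1/4 the value is 3/4 — not a tautology.
In G5: at P = 1/4 the value is 0 — not a tautology.

neither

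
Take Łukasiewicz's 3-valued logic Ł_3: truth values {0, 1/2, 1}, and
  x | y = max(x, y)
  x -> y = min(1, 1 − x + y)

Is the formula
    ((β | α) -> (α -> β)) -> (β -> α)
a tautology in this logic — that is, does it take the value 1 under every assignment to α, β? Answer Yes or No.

No

Counterexample: take α = 0, β = 1/2.
β | α = 1/2 | 0 = 1/2
α -> β = 0 -> 1/2 = 1
(β | α) -> (α -> β) = 1/2 -> 1 = 1
β -> α = 1/2 -> 0 = 1/2
((β | α) -> (α -> β)) -> (β -> α) = 1 -> 1/2 = 1/2
This gives 1/2 ≠ 1.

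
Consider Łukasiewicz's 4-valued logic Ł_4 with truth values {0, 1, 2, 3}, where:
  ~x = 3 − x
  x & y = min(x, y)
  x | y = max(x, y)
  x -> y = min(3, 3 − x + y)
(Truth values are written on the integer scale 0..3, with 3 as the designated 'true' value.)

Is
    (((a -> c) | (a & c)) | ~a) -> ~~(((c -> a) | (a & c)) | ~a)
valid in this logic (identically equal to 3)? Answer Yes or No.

No

Counterexample: take a = 1, c = 2.
a -> c = 1 -> 2 = 3
a & c = 1 & 2 = 1
(a -> c) | (a & c) = 3 | 1 = 3
~a = ~1 = 2
((a -> c) | (a & c)) | ~a = 3 | 2 = 3
c -> a = 2 -> 1 = 2
a & c = 1 & 2 = 1
(c -> a) | (a & c) = 2 | 1 = 2
~a = ~1 = 2
((c -> a) | (a & c)) | ~a = 2 | 2 = 2
~(((c -> a) | (a & c)) | ~a) = ~2 = 1
~~(((c -> a) | (a & c)) | ~a) = ~1 = 2
(((a -> c) | (a & c)) | ~a) -> ~~(((c -> a) | (a & c)) | ~a) = 3 -> 2 = 2
This gives 2 ≠ 3.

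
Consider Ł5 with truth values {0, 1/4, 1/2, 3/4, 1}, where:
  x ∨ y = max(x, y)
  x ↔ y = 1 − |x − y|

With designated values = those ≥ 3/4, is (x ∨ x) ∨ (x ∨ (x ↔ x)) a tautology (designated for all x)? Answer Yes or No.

x = 0 ↦ 1
x = 1/4 ↦ 1
x = 1/2 ↦ 1
x = 3/4 ↦ 1
x = 1 ↦ 1
Every assignment gives a value ≥ 3/4.

Yes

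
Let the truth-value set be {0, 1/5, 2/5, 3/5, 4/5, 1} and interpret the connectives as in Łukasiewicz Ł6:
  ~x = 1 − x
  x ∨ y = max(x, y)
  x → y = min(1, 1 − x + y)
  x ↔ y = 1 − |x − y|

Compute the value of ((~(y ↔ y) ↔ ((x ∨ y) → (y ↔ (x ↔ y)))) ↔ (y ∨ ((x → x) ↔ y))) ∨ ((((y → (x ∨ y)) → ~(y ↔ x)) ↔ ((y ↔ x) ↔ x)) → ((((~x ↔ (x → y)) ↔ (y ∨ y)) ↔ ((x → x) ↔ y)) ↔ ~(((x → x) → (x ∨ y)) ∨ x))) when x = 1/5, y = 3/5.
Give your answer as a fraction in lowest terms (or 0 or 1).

4/5

y ↔ y = 3/5 ↔ 3/5 = 1
~(y ↔ y) = ~1 = 0
x ∨ y = 1/5 ∨ 3/5 = 3/5
x ↔ y = 1/5 ↔ 3/5 = 3/5
y ↔ (x ↔ y) = 3/5 ↔ 3/5 = 1
(x ∨ y) → (y ↔ (x ↔ y)) = 3/5 → 1 = 1
~(y ↔ y) ↔ ((x ∨ y) → (y ↔ (x ↔ y))) = 0 ↔ 1 = 0
x → x = 1/5 → 1/5 = 1
(x → x) ↔ y = 1 ↔ 3/5 = 3/5
y ∨ ((x → x) ↔ y) = 3/5 ∨ 3/5 = 3/5
(~(y ↔ y) ↔ ((x ∨ y) → (y ↔ (x ↔ y)))) ↔ (y ∨ ((x → x) ↔ y)) = 0 ↔ 3/5 = 2/5
x ∨ y = 1/5 ∨ 3/5 = 3/5
y → (x ∨ y) = 3/5 → 3/5 = 1
y ↔ x = 3/5 ↔ 1/5 = 3/5
~(y ↔ x) = ~3/5 = 2/5
(y → (x ∨ y)) → ~(y ↔ x) = 1 → 2/5 = 2/5
y ↔ x = 3/5 ↔ 1/5 = 3/5
(y ↔ x) ↔ x = 3/5 ↔ 1/5 = 3/5
((y → (x ∨ y)) → ~(y ↔ x)) ↔ ((y ↔ x) ↔ x) = 2/5 ↔ 3/5 = 4/5
~x = ~1/5 = 4/5
x → y = 1/5 → 3/5 = 1
~x ↔ (x → y) = 4/5 ↔ 1 = 4/5
y ∨ y = 3/5 ∨ 3/5 = 3/5
(~x ↔ (x → y)) ↔ (y ∨ y) = 4/5 ↔ 3/5 = 4/5
x → x = 1/5 → 1/5 = 1
(x → x) ↔ y = 1 ↔ 3/5 = 3/5
((~x ↔ (x → y)) ↔ (y ∨ y)) ↔ ((x → x) ↔ y) = 4/5 ↔ 3/5 = 4/5
x → x = 1/5 → 1/5 = 1
x ∨ y = 1/5 ∨ 3/5 = 3/5
(x → x) → (x ∨ y) = 1 → 3/5 = 3/5
((x → x) → (x ∨ y)) ∨ x = 3/5 ∨ 1/5 = 3/5
~(((x → x) → (x ∨ y)) ∨ x) = ~3/5 = 2/5
(((~x ↔ (x → y)) ↔ (y ∨ y)) ↔ ((x → x) ↔ y)) ↔ ~(((x → x) → (x ∨ y)) ∨ x) = 4/5 ↔ 2/5 = 3/5
(((y → (x ∨ y)) → ~(y ↔ x)) ↔ ((y ↔ x) ↔ x)) → ((((~x ↔ (x → y)) ↔ (y ∨ y)) ↔ ((x → x) ↔ y)) ↔ ~(((x → x) → (x ∨ y)) ∨ x)) = 4/5 → 3/5 = 4/5
((~(y ↔ y) ↔ ((x ∨ y) → (y ↔ (x ↔ y)))) ↔ (y ∨ ((x → x) ↔ y))) ∨ ((((y → (x ∨ y)) → ~(y ↔ x)) ↔ ((y ↔ x) ↔ x)) → ((((~x ↔ (x → y)) ↔ (y ∨ y)) ↔ ((x → x) ↔ y)) ↔ ~(((x → x) → (x ∨ y)) ∨ x))) = 2/5 ∨ 4/5 = 4/5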